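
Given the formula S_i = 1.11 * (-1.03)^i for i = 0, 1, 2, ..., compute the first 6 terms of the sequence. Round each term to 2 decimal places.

This is a geometric sequence.
i=0: S_0 = 1.11 * (-1.03)^0 = 1.11
i=1: S_1 = 1.11 * (-1.03)^1 ≈ -1.14
i=2: S_2 = 1.11 * (-1.03)^2 ≈ 1.18
i=3: S_3 = 1.11 * (-1.03)^3 ≈ -1.21
i=4: S_4 = 1.11 * (-1.03)^4 ≈ 1.25
i=5: S_5 = 1.11 * (-1.03)^5 ≈ -1.29
The first 6 terms are: [1.11, -1.14, 1.18, -1.21, 1.25, -1.29]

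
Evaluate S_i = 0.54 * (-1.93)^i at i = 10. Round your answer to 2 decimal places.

S_10 = 0.54 * (-1.93)^10 ≈ 0.54 * 717.089 ≈ 387.23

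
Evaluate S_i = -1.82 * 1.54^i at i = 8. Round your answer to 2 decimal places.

S_8 = -1.82 * 1.54^8 ≈ -1.82 * 31.6348 ≈ -57.58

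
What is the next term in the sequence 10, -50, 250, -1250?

Ratios: -50 / 10 = -5.0
This is a geometric sequence with common ratio r = -5.
Next term = -1250 * -5 = 6250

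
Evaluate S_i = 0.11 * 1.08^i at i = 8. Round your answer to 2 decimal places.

S_8 = 0.11 * 1.08^8 ≈ 0.11 * 1.8509 ≈ 0.2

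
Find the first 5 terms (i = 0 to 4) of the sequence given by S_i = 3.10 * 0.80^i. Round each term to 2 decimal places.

This is a geometric sequence.
i=0: S_0 = 3.1 * 0.8^0 = 3.1
i=1: S_1 = 3.1 * 0.8^1 = 2.48
i=2: S_2 = 3.1 * 0.8^2 ≈ 1.98
i=3: S_3 = 3.1 * 0.8^3 ≈ 1.59
i=4: S_4 = 3.1 * 0.8^4 ≈ 1.27
The first 5 terms are: [3.1, 2.48, 1.98, 1.59, 1.27]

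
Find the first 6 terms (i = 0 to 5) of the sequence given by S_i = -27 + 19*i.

This is an arithmetic sequence.
i=0: S_0 = -27 + 19*0 = -27
i=1: S_1 = -27 + 19*1 = -8
i=2: S_2 = -27 + 19*2 = 11
i=3: S_3 = -27 + 19*3 = 30
i=4: S_4 = -27 + 19*4 = 49
i=5: S_5 = -27 + 19*5 = 68
The first 6 terms are: [-27, -8, 11, 30, 49, 68]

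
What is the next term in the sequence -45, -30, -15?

Differences: -30 - -45 = 15
This is an arithmetic sequence with common difference d = 15.
Next term = -15 + 15 = 0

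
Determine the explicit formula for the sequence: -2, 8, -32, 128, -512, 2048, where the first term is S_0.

Check ratios: 8 / -2 = -4.0
Common ratio r = -4.
First term a = -2.
Formula: S_i = -2 * (-4)^i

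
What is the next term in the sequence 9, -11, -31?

Differences: -11 - 9 = -20
This is an arithmetic sequence with common difference d = -20.
Next term = -31 + -20 = -51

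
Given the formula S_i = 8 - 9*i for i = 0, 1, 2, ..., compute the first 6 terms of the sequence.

This is an arithmetic sequence.
i=0: S_0 = 8 + -9*0 = 8
i=1: S_1 = 8 + -9*1 = -1
i=2: S_2 = 8 + -9*2 = -10
i=3: S_3 = 8 + -9*3 = -19
i=4: S_4 = 8 + -9*4 = -28
i=5: S_5 = 8 + -9*5 = -37
The first 6 terms are: [8, -1, -10, -19, -28, -37]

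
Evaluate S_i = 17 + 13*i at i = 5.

S_5 = 17 + 13*5 = 17 + 65 = 82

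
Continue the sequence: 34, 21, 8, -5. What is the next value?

Differences: 21 - 34 = -13
This is an arithmetic sequence with common difference d = -13.
Next term = -5 + -13 = -18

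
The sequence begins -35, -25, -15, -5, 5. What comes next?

Differences: -25 - -35 = 10
This is an arithmetic sequence with common difference d = 10.
Next term = 5 + 10 = 15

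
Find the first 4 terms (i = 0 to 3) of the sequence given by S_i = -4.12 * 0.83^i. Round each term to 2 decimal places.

This is a geometric sequence.
i=0: S_0 = -4.12 * 0.83^0 = -4.12
i=1: S_1 = -4.12 * 0.83^1 ≈ -3.42
i=2: S_2 = -4.12 * 0.83^2 ≈ -2.84
i=3: S_3 = -4.12 * 0.83^3 ≈ -2.36
The first 4 terms are: [-4.12, -3.42, -2.84, -2.36]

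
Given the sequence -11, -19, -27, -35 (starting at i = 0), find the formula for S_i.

Check differences: -19 - -11 = -8
-27 - -19 = -8
Common difference d = -8.
First term a = -11.
Formula: S_i = -11 - 8*i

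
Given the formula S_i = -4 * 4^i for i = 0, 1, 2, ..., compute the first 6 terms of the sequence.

This is a geometric sequence.
i=0: S_0 = -4 * 4^0 = -4
i=1: S_1 = -4 * 4^1 = -16
i=2: S_2 = -4 * 4^2 = -64
i=3: S_3 = -4 * 4^3 = -256
i=4: S_4 = -4 * 4^4 = -1024
i=5: S_5 = -4 * 4^5 = -4096
The first 6 terms are: [-4, -16, -64, -256, -1024, -4096]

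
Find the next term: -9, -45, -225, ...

Ratios: -45 / -9 = 5.0
This is a geometric sequence with common ratio r = 5.
Next term = -225 * 5 = -1125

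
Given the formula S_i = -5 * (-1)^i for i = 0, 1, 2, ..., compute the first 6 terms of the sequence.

This is a geometric sequence.
i=0: S_0 = -5 * (-1)^0 = -5
i=1: S_1 = -5 * (-1)^1 = 5
i=2: S_2 = -5 * (-1)^2 = -5
i=3: S_3 = -5 * (-1)^3 = 5
i=4: S_4 = -5 * (-1)^4 = -5
i=5: S_5 = -5 * (-1)^5 = 5
The first 6 terms are: [-5, 5, -5, 5, -5, 5]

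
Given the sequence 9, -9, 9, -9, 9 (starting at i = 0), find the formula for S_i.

Check ratios: -9 / 9 = -1.0
Common ratio r = -1.
First term a = 9.
Formula: S_i = 9 * (-1)^i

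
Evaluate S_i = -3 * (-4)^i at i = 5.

S_5 = -3 * (-4)^5 = -3 * -1024 = 3072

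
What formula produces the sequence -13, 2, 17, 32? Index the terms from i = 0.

Check differences: 2 - -13 = 15
17 - 2 = 15
Common difference d = 15.
First term a = -13.
Formula: S_i = -13 + 15*i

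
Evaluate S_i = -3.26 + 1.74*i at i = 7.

S_7 = -3.26 + 1.74*7 = -3.26 + 12.18 = 8.92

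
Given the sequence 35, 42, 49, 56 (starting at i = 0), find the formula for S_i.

Check differences: 42 - 35 = 7
49 - 42 = 7
Common difference d = 7.
First term a = 35.
Formula: S_i = 35 + 7*i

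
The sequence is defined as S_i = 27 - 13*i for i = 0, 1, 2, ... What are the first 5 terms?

This is an arithmetic sequence.
i=0: S_0 = 27 + -13*0 = 27
i=1: S_1 = 27 + -13*1 = 14
i=2: S_2 = 27 + -13*2 = 1
i=3: S_3 = 27 + -13*3 = -12
i=4: S_4 = 27 + -13*4 = -25
The first 5 terms are: [27, 14, 1, -12, -25]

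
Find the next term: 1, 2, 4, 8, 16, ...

Ratios: 2 / 1 = 2.0
This is a geometric sequence with common ratio r = 2.
Next term = 16 * 2 = 32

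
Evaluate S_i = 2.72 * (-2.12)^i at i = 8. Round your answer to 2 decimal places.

S_8 = 2.72 * (-2.12)^8 ≈ 2.72 * 408.0251 ≈ 1109.83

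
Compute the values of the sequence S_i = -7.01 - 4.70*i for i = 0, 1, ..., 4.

This is an arithmetic sequence.
i=0: S_0 = -7.01 + -4.7*0 = -7.01
i=1: S_1 = -7.01 + -4.7*1 = -11.71
i=2: S_2 = -7.01 + -4.7*2 = -16.41
i=3: S_3 = -7.01 + -4.7*3 = -21.11
i=4: S_4 = -7.01 + -4.7*4 = -25.81
The first 5 terms are: [-7.01, -11.71, -16.41, -21.11, -25.81]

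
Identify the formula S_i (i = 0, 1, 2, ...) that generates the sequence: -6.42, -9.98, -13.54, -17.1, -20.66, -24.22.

Check differences: -9.98 - -6.42 = -3.56
-13.54 - -9.98 = -3.56
Common difference d = -3.56.
First term a = -6.42.
Formula: S_i = -6.42 - 3.56*i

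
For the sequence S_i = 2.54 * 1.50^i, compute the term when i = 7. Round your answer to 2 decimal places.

S_7 = 2.54 * 1.5^7 ≈ 2.54 * 17.0859 ≈ 43.4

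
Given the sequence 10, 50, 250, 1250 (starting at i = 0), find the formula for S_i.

Check ratios: 50 / 10 = 5.0
Common ratio r = 5.
First term a = 10.
Formula: S_i = 10 * 5^i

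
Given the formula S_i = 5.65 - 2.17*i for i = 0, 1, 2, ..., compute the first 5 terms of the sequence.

This is an arithmetic sequence.
i=0: S_0 = 5.65 + -2.17*0 = 5.65
i=1: S_1 = 5.65 + -2.17*1 = 3.48
i=2: S_2 = 5.65 + -2.17*2 = 1.31
i=3: S_3 = 5.65 + -2.17*3 = -0.86
i=4: S_4 = 5.65 + -2.17*4 = -3.03
The first 5 terms are: [5.65, 3.48, 1.31, -0.86, -3.03]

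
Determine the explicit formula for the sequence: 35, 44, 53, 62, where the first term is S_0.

Check differences: 44 - 35 = 9
53 - 44 = 9
Common difference d = 9.
First term a = 35.
Formula: S_i = 35 + 9*i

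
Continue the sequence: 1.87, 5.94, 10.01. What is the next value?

Differences: 5.94 - 1.87 = 4.07
This is an arithmetic sequence with common difference d = 4.07.
Next term = 10.01 + 4.07 = 14.08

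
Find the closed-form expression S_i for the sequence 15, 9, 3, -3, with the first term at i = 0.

Check differences: 9 - 15 = -6
3 - 9 = -6
Common difference d = -6.
First term a = 15.
Formula: S_i = 15 - 6*i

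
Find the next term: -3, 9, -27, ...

Ratios: 9 / -3 = -3.0
This is a geometric sequence with common ratio r = -3.
Next term = -27 * -3 = 81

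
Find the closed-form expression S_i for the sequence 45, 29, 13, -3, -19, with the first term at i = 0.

Check differences: 29 - 45 = -16
13 - 29 = -16
Common difference d = -16.
First term a = 45.
Formula: S_i = 45 - 16*i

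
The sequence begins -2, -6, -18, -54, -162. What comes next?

Ratios: -6 / -2 = 3.0
This is a geometric sequence with common ratio r = 3.
Next term = -162 * 3 = -486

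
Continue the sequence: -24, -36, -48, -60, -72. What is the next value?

Differences: -36 - -24 = -12
This is an arithmetic sequence with common difference d = -12.
Next term = -72 + -12 = -84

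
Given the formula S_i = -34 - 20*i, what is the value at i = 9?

S_9 = -34 + -20*9 = -34 + -180 = -214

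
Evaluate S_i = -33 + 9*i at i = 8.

S_8 = -33 + 9*8 = -33 + 72 = 39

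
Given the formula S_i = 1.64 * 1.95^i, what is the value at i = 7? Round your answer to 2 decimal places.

S_7 = 1.64 * 1.95^7 ≈ 1.64 * 107.2117 ≈ 175.83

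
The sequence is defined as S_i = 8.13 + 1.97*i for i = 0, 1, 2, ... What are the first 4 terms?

This is an arithmetic sequence.
i=0: S_0 = 8.13 + 1.97*0 = 8.13
i=1: S_1 = 8.13 + 1.97*1 = 10.1
i=2: S_2 = 8.13 + 1.97*2 = 12.07
i=3: S_3 = 8.13 + 1.97*3 = 14.04
The first 4 terms are: [8.13, 10.1, 12.07, 14.04]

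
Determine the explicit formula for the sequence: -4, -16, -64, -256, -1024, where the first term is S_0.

Check ratios: -16 / -4 = 4.0
Common ratio r = 4.
First term a = -4.
Formula: S_i = -4 * 4^i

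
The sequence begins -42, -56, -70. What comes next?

Differences: -56 - -42 = -14
This is an arithmetic sequence with common difference d = -14.
Next term = -70 + -14 = -84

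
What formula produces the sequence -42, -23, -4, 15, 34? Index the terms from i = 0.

Check differences: -23 - -42 = 19
-4 - -23 = 19
Common difference d = 19.
First term a = -42.
Formula: S_i = -42 + 19*i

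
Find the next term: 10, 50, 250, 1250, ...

Ratios: 50 / 10 = 5.0
This is a geometric sequence with common ratio r = 5.
Next term = 1250 * 5 = 6250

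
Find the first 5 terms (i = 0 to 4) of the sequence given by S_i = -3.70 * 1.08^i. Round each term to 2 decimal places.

This is a geometric sequence.
i=0: S_0 = -3.7 * 1.08^0 = -3.7
i=1: S_1 = -3.7 * 1.08^1 ≈ -4.0
i=2: S_2 = -3.7 * 1.08^2 ≈ -4.32
i=3: S_3 = -3.7 * 1.08^3 ≈ -4.66
i=4: S_4 = -3.7 * 1.08^4 ≈ -5.03
The first 5 terms are: [-3.7, -4.0, -4.32, -4.66, -5.03]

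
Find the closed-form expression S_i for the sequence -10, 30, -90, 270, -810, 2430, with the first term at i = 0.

Check ratios: 30 / -10 = -3.0
Common ratio r = -3.
First term a = -10.
Formula: S_i = -10 * (-3)^i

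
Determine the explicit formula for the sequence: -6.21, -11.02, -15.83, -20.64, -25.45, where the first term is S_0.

Check differences: -11.02 - -6.21 = -4.81
-15.83 - -11.02 = -4.81
Common difference d = -4.81.
First term a = -6.21.
Formula: S_i = -6.21 - 4.81*i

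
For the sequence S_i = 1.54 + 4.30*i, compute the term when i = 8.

S_8 = 1.54 + 4.3*8 = 1.54 + 34.4 = 35.94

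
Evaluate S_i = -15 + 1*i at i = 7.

S_7 = -15 + 1*7 = -15 + 7 = -8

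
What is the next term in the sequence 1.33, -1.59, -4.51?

Differences: -1.59 - 1.33 = -2.92
This is an arithmetic sequence with common difference d = -2.92.
Next term = -4.51 + -2.92 = -7.43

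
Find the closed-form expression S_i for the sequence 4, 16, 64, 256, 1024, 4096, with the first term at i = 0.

Check ratios: 16 / 4 = 4.0
Common ratio r = 4.
First term a = 4.
Formula: S_i = 4 * 4^i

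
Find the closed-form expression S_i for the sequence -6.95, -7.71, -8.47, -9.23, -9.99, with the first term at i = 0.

Check differences: -7.71 - -6.95 = -0.76
-8.47 - -7.71 = -0.76
Common difference d = -0.76.
First term a = -6.95.
Formula: S_i = -6.95 - 0.76*i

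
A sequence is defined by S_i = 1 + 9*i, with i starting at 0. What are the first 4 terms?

This is an arithmetic sequence.
i=0: S_0 = 1 + 9*0 = 1
i=1: S_1 = 1 + 9*1 = 10
i=2: S_2 = 1 + 9*2 = 19
i=3: S_3 = 1 + 9*3 = 28
The first 4 terms are: [1, 10, 19, 28]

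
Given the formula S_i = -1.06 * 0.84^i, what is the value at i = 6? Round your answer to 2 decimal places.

S_6 = -1.06 * 0.84^6 ≈ -1.06 * 0.3513 ≈ -0.37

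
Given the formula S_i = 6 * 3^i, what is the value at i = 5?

S_5 = 6 * 3^5 = 6 * 243 = 1458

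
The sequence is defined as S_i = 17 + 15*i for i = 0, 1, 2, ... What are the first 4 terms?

This is an arithmetic sequence.
i=0: S_0 = 17 + 15*0 = 17
i=1: S_1 = 17 + 15*1 = 32
i=2: S_2 = 17 + 15*2 = 47
i=3: S_3 = 17 + 15*3 = 62
The first 4 terms are: [17, 32, 47, 62]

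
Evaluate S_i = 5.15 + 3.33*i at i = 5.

S_5 = 5.15 + 3.33*5 = 5.15 + 16.65 = 21.8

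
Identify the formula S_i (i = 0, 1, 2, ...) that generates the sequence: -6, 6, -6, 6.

Check ratios: 6 / -6 = -1.0
Common ratio r = -1.
First term a = -6.
Formula: S_i = -6 * (-1)^i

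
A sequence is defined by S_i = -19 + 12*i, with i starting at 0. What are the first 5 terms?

This is an arithmetic sequence.
i=0: S_0 = -19 + 12*0 = -19
i=1: S_1 = -19 + 12*1 = -7
i=2: S_2 = -19 + 12*2 = 5
i=3: S_3 = -19 + 12*3 = 17
i=4: S_4 = -19 + 12*4 = 29
The first 5 terms are: [-19, -7, 5, 17, 29]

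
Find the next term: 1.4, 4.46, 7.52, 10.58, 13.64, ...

Differences: 4.46 - 1.4 = 3.06
This is an arithmetic sequence with common difference d = 3.06.
Next term = 13.64 + 3.06 = 16.7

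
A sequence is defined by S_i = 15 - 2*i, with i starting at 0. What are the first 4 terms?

This is an arithmetic sequence.
i=0: S_0 = 15 + -2*0 = 15
i=1: S_1 = 15 + -2*1 = 13
i=2: S_2 = 15 + -2*2 = 11
i=3: S_3 = 15 + -2*3 = 9
The first 4 terms are: [15, 13, 11, 9]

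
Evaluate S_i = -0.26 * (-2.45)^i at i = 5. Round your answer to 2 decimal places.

S_5 = -0.26 * (-2.45)^5 ≈ -0.26 * -88.2735 ≈ 22.95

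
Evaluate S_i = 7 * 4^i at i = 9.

S_9 = 7 * 4^9 = 7 * 262144 = 1835008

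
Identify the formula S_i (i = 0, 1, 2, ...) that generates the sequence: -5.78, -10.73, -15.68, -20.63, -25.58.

Check differences: -10.73 - -5.78 = -4.95
-15.68 - -10.73 = -4.95
Common difference d = -4.95.
First term a = -5.78.
Formula: S_i = -5.78 - 4.95*i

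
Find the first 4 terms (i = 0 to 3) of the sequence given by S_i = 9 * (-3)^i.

This is a geometric sequence.
i=0: S_0 = 9 * (-3)^0 = 9
i=1: S_1 = 9 * (-3)^1 = -27
i=2: S_2 = 9 * (-3)^2 = 81
i=3: S_3 = 9 * (-3)^3 = -243
The first 4 terms are: [9, -27, 81, -243]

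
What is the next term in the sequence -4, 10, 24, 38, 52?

Differences: 10 - -4 = 14
This is an arithmetic sequence with common difference d = 14.
Next term = 52 + 14 = 66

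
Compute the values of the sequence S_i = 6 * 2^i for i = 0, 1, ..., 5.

This is a geometric sequence.
i=0: S_0 = 6 * 2^0 = 6
i=1: S_1 = 6 * 2^1 = 12
i=2: S_2 = 6 * 2^2 = 24
i=3: S_3 = 6 * 2^3 = 48
i=4: S_4 = 6 * 2^4 = 96
i=5: S_5 = 6 * 2^5 = 192
The first 6 terms are: [6, 12, 24, 48, 96, 192]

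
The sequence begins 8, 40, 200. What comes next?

Ratios: 40 / 8 = 5.0
This is a geometric sequence with common ratio r = 5.
Next term = 200 * 5 = 1000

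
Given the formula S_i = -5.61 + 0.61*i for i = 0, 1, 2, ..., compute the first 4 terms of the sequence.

This is an arithmetic sequence.
i=0: S_0 = -5.61 + 0.61*0 = -5.61
i=1: S_1 = -5.61 + 0.61*1 = -5.0
i=2: S_2 = -5.61 + 0.61*2 = -4.39
i=3: S_3 = -5.61 + 0.61*3 = -3.78
The first 4 terms are: [-5.61, -5.0, -4.39, -3.78]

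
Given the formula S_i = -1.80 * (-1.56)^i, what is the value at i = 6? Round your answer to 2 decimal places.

S_6 = -1.8 * (-1.56)^6 ≈ -1.8 * 14.4128 ≈ -25.94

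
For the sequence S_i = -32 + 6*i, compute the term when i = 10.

S_10 = -32 + 6*10 = -32 + 60 = 28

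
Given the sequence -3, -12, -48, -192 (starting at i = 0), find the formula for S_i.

Check ratios: -12 / -3 = 4.0
Common ratio r = 4.
First term a = -3.
Formula: S_i = -3 * 4^i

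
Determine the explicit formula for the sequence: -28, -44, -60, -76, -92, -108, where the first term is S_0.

Check differences: -44 - -28 = -16
-60 - -44 = -16
Common difference d = -16.
First term a = -28.
Formula: S_i = -28 - 16*i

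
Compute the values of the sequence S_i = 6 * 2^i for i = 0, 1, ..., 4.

This is a geometric sequence.
i=0: S_0 = 6 * 2^0 = 6
i=1: S_1 = 6 * 2^1 = 12
i=2: S_2 = 6 * 2^2 = 24
i=3: S_3 = 6 * 2^3 = 48
i=4: S_4 = 6 * 2^4 = 96
The first 5 terms are: [6, 12, 24, 48, 96]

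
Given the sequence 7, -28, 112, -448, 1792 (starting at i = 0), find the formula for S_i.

Check ratios: -28 / 7 = -4.0
Common ratio r = -4.
First term a = 7.
Formula: S_i = 7 * (-4)^i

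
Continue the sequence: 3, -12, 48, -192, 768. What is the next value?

Ratios: -12 / 3 = -4.0
This is a geometric sequence with common ratio r = -4.
Next term = 768 * -4 = -3072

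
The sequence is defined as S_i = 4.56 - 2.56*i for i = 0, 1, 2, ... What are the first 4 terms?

This is an arithmetic sequence.
i=0: S_0 = 4.56 + -2.56*0 = 4.56
i=1: S_1 = 4.56 + -2.56*1 = 2.0
i=2: S_2 = 4.56 + -2.56*2 = -0.56
i=3: S_3 = 4.56 + -2.56*3 = -3.12
The first 4 terms are: [4.56, 2.0, -0.56, -3.12]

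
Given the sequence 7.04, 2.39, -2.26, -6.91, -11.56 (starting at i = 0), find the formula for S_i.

Check differences: 2.39 - 7.04 = -4.65
-2.26 - 2.39 = -4.65
Common difference d = -4.65.
First term a = 7.04.
Formula: S_i = 7.04 - 4.65*i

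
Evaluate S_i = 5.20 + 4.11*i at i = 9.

S_9 = 5.2 + 4.11*9 = 5.2 + 36.99 = 42.19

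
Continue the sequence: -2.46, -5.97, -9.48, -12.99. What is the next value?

Differences: -5.97 - -2.46 = -3.51
This is an arithmetic sequence with common difference d = -3.51.
Next term = -12.99 + -3.51 = -16.5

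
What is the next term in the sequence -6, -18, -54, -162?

Ratios: -18 / -6 = 3.0
This is a geometric sequence with common ratio r = 3.
Next term = -162 * 3 = -486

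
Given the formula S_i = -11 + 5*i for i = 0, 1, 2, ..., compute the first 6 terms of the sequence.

This is an arithmetic sequence.
i=0: S_0 = -11 + 5*0 = -11
i=1: S_1 = -11 + 5*1 = -6
i=2: S_2 = -11 + 5*2 = -1
i=3: S_3 = -11 + 5*3 = 4
i=4: S_4 = -11 + 5*4 = 9
i=5: S_5 = -11 + 5*5 = 14
The first 6 terms are: [-11, -6, -1, 4, 9, 14]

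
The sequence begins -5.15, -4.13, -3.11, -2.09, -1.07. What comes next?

Differences: -4.13 - -5.15 = 1.02
This is an arithmetic sequence with common difference d = 1.02.
Next term = -1.07 + 1.02 = -0.05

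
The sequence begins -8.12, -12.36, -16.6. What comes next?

Differences: -12.36 - -8.12 = -4.24
This is an arithmetic sequence with common difference d = -4.24.
Next term = -16.6 + -4.24 = -20.84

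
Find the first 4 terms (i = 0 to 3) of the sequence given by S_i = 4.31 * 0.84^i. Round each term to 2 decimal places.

This is a geometric sequence.
i=0: S_0 = 4.31 * 0.84^0 = 4.31
i=1: S_1 = 4.31 * 0.84^1 ≈ 3.62
i=2: S_2 = 4.31 * 0.84^2 ≈ 3.04
i=3: S_3 = 4.31 * 0.84^3 ≈ 2.55
The first 4 terms are: [4.31, 3.62, 3.04, 2.55]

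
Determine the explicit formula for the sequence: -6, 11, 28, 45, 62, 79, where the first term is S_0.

Check differences: 11 - -6 = 17
28 - 11 = 17
Common difference d = 17.
First term a = -6.
Formula: S_i = -6 + 17*i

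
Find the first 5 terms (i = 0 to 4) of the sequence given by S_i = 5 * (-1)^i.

This is a geometric sequence.
i=0: S_0 = 5 * (-1)^0 = 5
i=1: S_1 = 5 * (-1)^1 = -5
i=2: S_2 = 5 * (-1)^2 = 5
i=3: S_3 = 5 * (-1)^3 = -5
i=4: S_4 = 5 * (-1)^4 = 5
The first 5 terms are: [5, -5, 5, -5, 5]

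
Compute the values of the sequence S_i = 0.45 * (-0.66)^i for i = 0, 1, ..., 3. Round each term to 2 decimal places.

This is a geometric sequence.
i=0: S_0 = 0.45 * (-0.66)^0 = 0.45
i=1: S_1 = 0.45 * (-0.66)^1 ≈ -0.3
i=2: S_2 = 0.45 * (-0.66)^2 ≈ 0.2
i=3: S_3 = 0.45 * (-0.66)^3 ≈ -0.13
The first 4 terms are: [0.45, -0.3, 0.2, -0.13]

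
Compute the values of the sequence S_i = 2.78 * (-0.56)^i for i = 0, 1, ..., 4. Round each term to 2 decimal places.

This is a geometric sequence.
i=0: S_0 = 2.78 * (-0.56)^0 = 2.78
i=1: S_1 = 2.78 * (-0.56)^1 ≈ -1.56
i=2: S_2 = 2.78 * (-0.56)^2 ≈ 0.87
i=3: S_3 = 2.78 * (-0.56)^3 ≈ -0.49
i=4: S_4 = 2.78 * (-0.56)^4 ≈ 0.27
The first 5 terms are: [2.78, -1.56, 0.87, -0.49, 0.27]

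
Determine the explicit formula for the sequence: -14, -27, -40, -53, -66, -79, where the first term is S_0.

Check differences: -27 - -14 = -13
-40 - -27 = -13
Common difference d = -13.
First term a = -14.
Formula: S_i = -14 - 13*i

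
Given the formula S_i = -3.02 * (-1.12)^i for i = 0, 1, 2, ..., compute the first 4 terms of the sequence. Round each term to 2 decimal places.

This is a geometric sequence.
i=0: S_0 = -3.02 * (-1.12)^0 = -3.02
i=1: S_1 = -3.02 * (-1.12)^1 ≈ 3.38
i=2: S_2 = -3.02 * (-1.12)^2 ≈ -3.79
i=3: S_3 = -3.02 * (-1.12)^3 ≈ 4.24
The first 4 terms are: [-3.02, 3.38, -3.79, 4.24]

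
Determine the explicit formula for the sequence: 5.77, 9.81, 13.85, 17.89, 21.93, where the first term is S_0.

Check differences: 9.81 - 5.77 = 4.04
13.85 - 9.81 = 4.04
Common difference d = 4.04.
First term a = 5.77.
Formula: S_i = 5.77 + 4.04*i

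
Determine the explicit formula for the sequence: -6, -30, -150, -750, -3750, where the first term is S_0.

Check ratios: -30 / -6 = 5.0
Common ratio r = 5.
First term a = -6.
Formula: S_i = -6 * 5^i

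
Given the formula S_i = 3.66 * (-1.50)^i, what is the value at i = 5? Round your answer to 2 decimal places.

S_5 = 3.66 * (-1.5)^5 ≈ 3.66 * -7.5938 ≈ -27.79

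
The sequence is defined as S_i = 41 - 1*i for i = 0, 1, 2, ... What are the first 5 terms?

This is an arithmetic sequence.
i=0: S_0 = 41 + -1*0 = 41
i=1: S_1 = 41 + -1*1 = 40
i=2: S_2 = 41 + -1*2 = 39
i=3: S_3 = 41 + -1*3 = 38
i=4: S_4 = 41 + -1*4 = 37
The first 5 terms are: [41, 40, 39, 38, 37]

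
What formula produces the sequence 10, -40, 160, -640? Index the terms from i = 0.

Check ratios: -40 / 10 = -4.0
Common ratio r = -4.
First term a = 10.
Formula: S_i = 10 * (-4)^i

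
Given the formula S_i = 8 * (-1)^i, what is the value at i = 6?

S_6 = 8 * (-1)^6 = 8 * 1 = 8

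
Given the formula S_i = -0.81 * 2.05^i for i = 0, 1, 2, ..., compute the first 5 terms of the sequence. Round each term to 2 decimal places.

This is a geometric sequence.
i=0: S_0 = -0.81 * 2.05^0 = -0.81
i=1: S_1 = -0.81 * 2.05^1 ≈ -1.66
i=2: S_2 = -0.81 * 2.05^2 ≈ -3.4
i=3: S_3 = -0.81 * 2.05^3 ≈ -6.98
i=4: S_4 = -0.81 * 2.05^4 ≈ -14.31
The first 5 terms are: [-0.81, -1.66, -3.4, -6.98, -14.31]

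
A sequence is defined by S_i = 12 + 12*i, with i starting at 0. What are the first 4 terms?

This is an arithmetic sequence.
i=0: S_0 = 12 + 12*0 = 12
i=1: S_1 = 12 + 12*1 = 24
i=2: S_2 = 12 + 12*2 = 36
i=3: S_3 = 12 + 12*3 = 48
The first 4 terms are: [12, 24, 36, 48]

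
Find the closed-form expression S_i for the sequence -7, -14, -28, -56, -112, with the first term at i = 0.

Check ratios: -14 / -7 = 2.0
Common ratio r = 2.
First term a = -7.
Formula: S_i = -7 * 2^i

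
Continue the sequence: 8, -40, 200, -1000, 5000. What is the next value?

Ratios: -40 / 8 = -5.0
This is a geometric sequence with common ratio r = -5.
Next term = 5000 * -5 = -25000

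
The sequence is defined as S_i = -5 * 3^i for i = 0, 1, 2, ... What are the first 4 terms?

This is a geometric sequence.
i=0: S_0 = -5 * 3^0 = -5
i=1: S_1 = -5 * 3^1 = -15
i=2: S_2 = -5 * 3^2 = -45
i=3: S_3 = -5 * 3^3 = -135
The first 4 terms are: [-5, -15, -45, -135]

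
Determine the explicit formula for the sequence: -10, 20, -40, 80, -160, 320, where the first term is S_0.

Check ratios: 20 / -10 = -2.0
Common ratio r = -2.
First term a = -10.
Formula: S_i = -10 * (-2)^i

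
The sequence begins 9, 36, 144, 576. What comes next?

Ratios: 36 / 9 = 4.0
This is a geometric sequence with common ratio r = 4.
Next term = 576 * 4 = 2304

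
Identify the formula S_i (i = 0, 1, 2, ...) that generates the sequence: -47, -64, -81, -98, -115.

Check differences: -64 - -47 = -17
-81 - -64 = -17
Common difference d = -17.
First term a = -47.
Formula: S_i = -47 - 17*i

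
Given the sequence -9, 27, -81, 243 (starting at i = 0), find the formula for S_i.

Check ratios: 27 / -9 = -3.0
Common ratio r = -3.
First term a = -9.
Formula: S_i = -9 * (-3)^i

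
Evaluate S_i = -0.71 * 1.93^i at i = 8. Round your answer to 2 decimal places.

S_8 = -0.71 * 1.93^8 ≈ -0.71 * 192.5123 ≈ -136.68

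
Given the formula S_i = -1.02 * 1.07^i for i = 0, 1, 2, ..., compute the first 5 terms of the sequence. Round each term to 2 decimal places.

This is a geometric sequence.
i=0: S_0 = -1.02 * 1.07^0 = -1.02
i=1: S_1 = -1.02 * 1.07^1 ≈ -1.09
i=2: S_2 = -1.02 * 1.07^2 ≈ -1.17
i=3: S_3 = -1.02 * 1.07^3 ≈ -1.25
i=4: S_4 = -1.02 * 1.07^4 ≈ -1.34
The first 5 terms are: [-1.02, -1.09, -1.17, -1.25, -1.34]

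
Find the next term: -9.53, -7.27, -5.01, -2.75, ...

Differences: -7.27 - -9.53 = 2.26
This is an arithmetic sequence with common difference d = 2.26.
Next term = -2.75 + 2.26 = -0.49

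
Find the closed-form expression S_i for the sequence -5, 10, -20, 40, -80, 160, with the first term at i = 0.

Check ratios: 10 / -5 = -2.0
Common ratio r = -2.
First term a = -5.
Formula: S_i = -5 * (-2)^i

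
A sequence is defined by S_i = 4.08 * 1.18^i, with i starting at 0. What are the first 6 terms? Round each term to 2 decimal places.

This is a geometric sequence.
i=0: S_0 = 4.08 * 1.18^0 = 4.08
i=1: S_1 = 4.08 * 1.18^1 ≈ 4.81
i=2: S_2 = 4.08 * 1.18^2 ≈ 5.68
i=3: S_3 = 4.08 * 1.18^3 ≈ 6.7
i=4: S_4 = 4.08 * 1.18^4 ≈ 7.91
i=5: S_5 = 4.08 * 1.18^5 ≈ 9.33
The first 6 terms are: [4.08, 4.81, 5.68, 6.7, 7.91, 9.33]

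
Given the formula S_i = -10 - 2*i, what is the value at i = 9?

S_9 = -10 + -2*9 = -10 + -18 = -28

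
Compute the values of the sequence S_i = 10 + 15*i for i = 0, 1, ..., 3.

This is an arithmetic sequence.
i=0: S_0 = 10 + 15*0 = 10
i=1: S_1 = 10 + 15*1 = 25
i=2: S_2 = 10 + 15*2 = 40
i=3: S_3 = 10 + 15*3 = 55
The first 4 terms are: [10, 25, 40, 55]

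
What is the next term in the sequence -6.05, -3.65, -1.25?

Differences: -3.65 - -6.05 = 2.4
This is an arithmetic sequence with common difference d = 2.4.
Next term = -1.25 + 2.4 = 1.15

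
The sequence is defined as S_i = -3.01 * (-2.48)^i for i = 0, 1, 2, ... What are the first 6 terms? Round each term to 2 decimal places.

This is a geometric sequence.
i=0: S_0 = -3.01 * (-2.48)^0 = -3.01
i=1: S_1 = -3.01 * (-2.48)^1 ≈ 7.46
i=2: S_2 = -3.01 * (-2.48)^2 ≈ -18.51
i=3: S_3 = -3.01 * (-2.48)^3 ≈ 45.91
i=4: S_4 = -3.01 * (-2.48)^4 ≈ -113.86
i=5: S_5 = -3.01 * (-2.48)^5 ≈ 282.37
The first 6 terms are: [-3.01, 7.46, -18.51, 45.91, -113.86, 282.37]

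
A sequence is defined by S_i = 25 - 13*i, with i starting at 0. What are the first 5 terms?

This is an arithmetic sequence.
i=0: S_0 = 25 + -13*0 = 25
i=1: S_1 = 25 + -13*1 = 12
i=2: S_2 = 25 + -13*2 = -1
i=3: S_3 = 25 + -13*3 = -14
i=4: S_4 = 25 + -13*4 = -27
The first 5 terms are: [25, 12, -1, -14, -27]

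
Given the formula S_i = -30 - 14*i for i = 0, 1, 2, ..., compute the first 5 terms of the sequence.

This is an arithmetic sequence.
i=0: S_0 = -30 + -14*0 = -30
i=1: S_1 = -30 + -14*1 = -44
i=2: S_2 = -30 + -14*2 = -58
i=3: S_3 = -30 + -14*3 = -72
i=4: S_4 = -30 + -14*4 = -86
The first 5 terms are: [-30, -44, -58, -72, -86]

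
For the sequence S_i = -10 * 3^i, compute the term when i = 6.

S_6 = -10 * 3^6 = -10 * 729 = -7290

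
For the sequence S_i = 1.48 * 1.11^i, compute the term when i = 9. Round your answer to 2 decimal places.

S_9 = 1.48 * 1.11^9 ≈ 1.48 * 2.558 ≈ 3.79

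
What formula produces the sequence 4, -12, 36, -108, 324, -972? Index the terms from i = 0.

Check ratios: -12 / 4 = -3.0
Common ratio r = -3.
First term a = 4.
Formula: S_i = 4 * (-3)^i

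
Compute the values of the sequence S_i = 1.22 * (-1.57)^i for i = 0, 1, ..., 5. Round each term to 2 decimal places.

This is a geometric sequence.
i=0: S_0 = 1.22 * (-1.57)^0 = 1.22
i=1: S_1 = 1.22 * (-1.57)^1 ≈ -1.92
i=2: S_2 = 1.22 * (-1.57)^2 ≈ 3.01
i=3: S_3 = 1.22 * (-1.57)^3 ≈ -4.72
i=4: S_4 = 1.22 * (-1.57)^4 ≈ 7.41
i=5: S_5 = 1.22 * (-1.57)^5 ≈ -11.64
The first 6 terms are: [1.22, -1.92, 3.01, -4.72, 7.41, -11.64]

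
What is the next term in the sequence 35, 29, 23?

Differences: 29 - 35 = -6
This is an arithmetic sequence with common difference d = -6.
Next term = 23 + -6 = 17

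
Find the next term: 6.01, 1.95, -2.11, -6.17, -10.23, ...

Differences: 1.95 - 6.01 = -4.06
This is an arithmetic sequence with common difference d = -4.06.
Next term = -10.23 + -4.06 = -14.29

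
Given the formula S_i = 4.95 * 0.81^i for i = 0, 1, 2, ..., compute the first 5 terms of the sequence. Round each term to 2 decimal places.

This is a geometric sequence.
i=0: S_0 = 4.95 * 0.81^0 = 4.95
i=1: S_1 = 4.95 * 0.81^1 ≈ 4.01
i=2: S_2 = 4.95 * 0.81^2 ≈ 3.25
i=3: S_3 = 4.95 * 0.81^3 ≈ 2.63
i=4: S_4 = 4.95 * 0.81^4 ≈ 2.13
The first 5 terms are: [4.95, 4.01, 3.25, 2.63, 2.13]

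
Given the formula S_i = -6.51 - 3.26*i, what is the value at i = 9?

S_9 = -6.51 + -3.26*9 = -6.51 + -29.34 = -35.85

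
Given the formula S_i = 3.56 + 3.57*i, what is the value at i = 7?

S_7 = 3.56 + 3.57*7 = 3.56 + 24.99 = 28.55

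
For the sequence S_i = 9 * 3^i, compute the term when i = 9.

S_9 = 9 * 3^9 = 9 * 19683 = 177147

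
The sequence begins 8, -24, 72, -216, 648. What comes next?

Ratios: -24 / 8 = -3.0
This is a geometric sequence with common ratio r = -3.
Next term = 648 * -3 = -1944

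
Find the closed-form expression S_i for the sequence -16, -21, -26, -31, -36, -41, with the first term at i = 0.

Check differences: -21 - -16 = -5
-26 - -21 = -5
Common difference d = -5.
First term a = -16.
Formula: S_i = -16 - 5*i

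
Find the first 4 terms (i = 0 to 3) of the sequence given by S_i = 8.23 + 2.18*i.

This is an arithmetic sequence.
i=0: S_0 = 8.23 + 2.18*0 = 8.23
i=1: S_1 = 8.23 + 2.18*1 = 10.41
i=2: S_2 = 8.23 + 2.18*2 = 12.59
i=3: S_3 = 8.23 + 2.18*3 = 14.77
The first 4 terms are: [8.23, 10.41, 12.59, 14.77]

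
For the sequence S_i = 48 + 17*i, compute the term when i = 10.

S_10 = 48 + 17*10 = 48 + 170 = 218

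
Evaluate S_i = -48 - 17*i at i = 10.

S_10 = -48 + -17*10 = -48 + -170 = -218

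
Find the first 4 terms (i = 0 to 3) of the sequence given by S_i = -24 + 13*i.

This is an arithmetic sequence.
i=0: S_0 = -24 + 13*0 = -24
i=1: S_1 = -24 + 13*1 = -11
i=2: S_2 = -24 + 13*2 = 2
i=3: S_3 = -24 + 13*3 = 15
The first 4 terms are: [-24, -11, 2, 15]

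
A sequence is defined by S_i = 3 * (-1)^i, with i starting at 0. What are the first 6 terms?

This is a geometric sequence.
i=0: S_0 = 3 * (-1)^0 = 3
i=1: S_1 = 3 * (-1)^1 = -3
i=2: S_2 = 3 * (-1)^2 = 3
i=3: S_3 = 3 * (-1)^3 = -3
i=4: S_4 = 3 * (-1)^4 = 3
i=5: S_5 = 3 * (-1)^5 = -3
The first 6 terms are: [3, -3, 3, -3, 3, -3]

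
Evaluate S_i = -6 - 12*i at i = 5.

S_5 = -6 + -12*5 = -6 + -60 = -66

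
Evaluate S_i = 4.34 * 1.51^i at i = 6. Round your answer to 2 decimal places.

S_6 = 4.34 * 1.51^6 ≈ 4.34 * 11.8539 ≈ 51.45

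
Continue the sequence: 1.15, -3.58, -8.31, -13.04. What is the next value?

Differences: -3.58 - 1.15 = -4.73
This is an arithmetic sequence with common difference d = -4.73.
Next term = -13.04 + -4.73 = -17.77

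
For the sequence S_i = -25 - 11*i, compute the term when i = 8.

S_8 = -25 + -11*8 = -25 + -88 = -113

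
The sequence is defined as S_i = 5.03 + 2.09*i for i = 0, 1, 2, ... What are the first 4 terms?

This is an arithmetic sequence.
i=0: S_0 = 5.03 + 2.09*0 = 5.03
i=1: S_1 = 5.03 + 2.09*1 = 7.12
i=2: S_2 = 5.03 + 2.09*2 = 9.21
i=3: S_3 = 5.03 + 2.09*3 = 11.3
The first 4 terms are: [5.03, 7.12, 9.21, 11.3]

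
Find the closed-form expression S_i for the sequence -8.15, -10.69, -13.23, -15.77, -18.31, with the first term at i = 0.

Check differences: -10.69 - -8.15 = -2.54
-13.23 - -10.69 = -2.54
Common difference d = -2.54.
First term a = -8.15.
Formula: S_i = -8.15 - 2.54*i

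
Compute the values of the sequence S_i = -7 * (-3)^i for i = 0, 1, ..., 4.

This is a geometric sequence.
i=0: S_0 = -7 * (-3)^0 = -7
i=1: S_1 = -7 * (-3)^1 = 21
i=2: S_2 = -7 * (-3)^2 = -63
i=3: S_3 = -7 * (-3)^3 = 189
i=4: S_4 = -7 * (-3)^4 = -567
The first 5 terms are: [-7, 21, -63, 189, -567]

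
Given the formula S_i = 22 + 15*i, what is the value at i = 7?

S_7 = 22 + 15*7 = 22 + 105 = 127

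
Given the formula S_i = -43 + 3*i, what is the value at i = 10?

S_10 = -43 + 3*10 = -43 + 30 = -13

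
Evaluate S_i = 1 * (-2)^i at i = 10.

S_10 = 1 * (-2)^10 = 1 * 1024 = 1024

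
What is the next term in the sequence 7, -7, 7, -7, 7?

Ratios: -7 / 7 = -1.0
This is a geometric sequence with common ratio r = -1.
Next term = 7 * -1 = -7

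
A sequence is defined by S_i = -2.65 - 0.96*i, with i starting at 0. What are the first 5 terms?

This is an arithmetic sequence.
i=0: S_0 = -2.65 + -0.96*0 = -2.65
i=1: S_1 = -2.65 + -0.96*1 = -3.61
i=2: S_2 = -2.65 + -0.96*2 = -4.57
i=3: S_3 = -2.65 + -0.96*3 = -5.53
i=4: S_4 = -2.65 + -0.96*4 = -6.49
The first 5 terms are: [-2.65, -3.61, -4.57, -5.53, -6.49]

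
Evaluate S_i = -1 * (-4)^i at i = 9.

S_9 = -1 * (-4)^9 = -1 * -262144 = 262144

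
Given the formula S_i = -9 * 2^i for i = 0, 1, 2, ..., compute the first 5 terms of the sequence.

This is a geometric sequence.
i=0: S_0 = -9 * 2^0 = -9
i=1: S_1 = -9 * 2^1 = -18
i=2: S_2 = -9 * 2^2 = -36
i=3: S_3 = -9 * 2^3 = -72
i=4: S_4 = -9 * 2^4 = -144
The first 5 terms are: [-9, -18, -36, -72, -144]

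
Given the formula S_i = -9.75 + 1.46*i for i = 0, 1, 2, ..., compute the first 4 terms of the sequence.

This is an arithmetic sequence.
i=0: S_0 = -9.75 + 1.46*0 = -9.75
i=1: S_1 = -9.75 + 1.46*1 = -8.29
i=2: S_2 = -9.75 + 1.46*2 = -6.83
i=3: S_3 = -9.75 + 1.46*3 = -5.37
The first 4 terms are: [-9.75, -8.29, -6.83, -5.37]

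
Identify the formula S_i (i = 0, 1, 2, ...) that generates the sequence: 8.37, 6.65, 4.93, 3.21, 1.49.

Check differences: 6.65 - 8.37 = -1.72
4.93 - 6.65 = -1.72
Common difference d = -1.72.
First term a = 8.37.
Formula: S_i = 8.37 - 1.72*i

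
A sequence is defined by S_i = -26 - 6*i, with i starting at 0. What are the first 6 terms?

This is an arithmetic sequence.
i=0: S_0 = -26 + -6*0 = -26
i=1: S_1 = -26 + -6*1 = -32
i=2: S_2 = -26 + -6*2 = -38
i=3: S_3 = -26 + -6*3 = -44
i=4: S_4 = -26 + -6*4 = -50
i=5: S_5 = -26 + -6*5 = -56
The first 6 terms are: [-26, -32, -38, -44, -50, -56]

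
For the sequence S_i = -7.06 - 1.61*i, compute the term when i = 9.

S_9 = -7.06 + -1.61*9 = -7.06 + -14.49 = -21.55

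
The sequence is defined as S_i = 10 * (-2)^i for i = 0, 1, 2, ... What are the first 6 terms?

This is a geometric sequence.
i=0: S_0 = 10 * (-2)^0 = 10
i=1: S_1 = 10 * (-2)^1 = -20
i=2: S_2 = 10 * (-2)^2 = 40
i=3: S_3 = 10 * (-2)^3 = -80
i=4: S_4 = 10 * (-2)^4 = 160
i=5: S_5 = 10 * (-2)^5 = -320
The first 6 terms are: [10, -20, 40, -80, 160, -320]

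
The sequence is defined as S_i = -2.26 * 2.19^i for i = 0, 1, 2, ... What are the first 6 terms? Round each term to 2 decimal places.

This is a geometric sequence.
i=0: S_0 = -2.26 * 2.19^0 = -2.26
i=1: S_1 = -2.26 * 2.19^1 ≈ -4.95
i=2: S_2 = -2.26 * 2.19^2 ≈ -10.84
i=3: S_3 = -2.26 * 2.19^3 ≈ -23.74
i=4: S_4 = -2.26 * 2.19^4 ≈ -51.99
i=5: S_5 = -2.26 * 2.19^5 ≈ -113.85
The first 6 terms are: [-2.26, -4.95, -10.84, -23.74, -51.99, -113.85]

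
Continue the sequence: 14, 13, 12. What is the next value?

Differences: 13 - 14 = -1
This is an arithmetic sequence with common difference d = -1.
Next term = 12 + -1 = 11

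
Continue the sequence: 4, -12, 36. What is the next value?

Ratios: -12 / 4 = -3.0
This is a geometric sequence with common ratio r = -3.
Next term = 36 * -3 = -108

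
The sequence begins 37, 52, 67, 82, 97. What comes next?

Differences: 52 - 37 = 15
This is an arithmetic sequence with common difference d = 15.
Next term = 97 + 15 = 112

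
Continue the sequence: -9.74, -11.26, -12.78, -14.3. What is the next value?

Differences: -11.26 - -9.74 = -1.52
This is an arithmetic sequence with common difference d = -1.52.
Next term = -14.3 + -1.52 = -15.82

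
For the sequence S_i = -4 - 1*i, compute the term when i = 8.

S_8 = -4 + -1*8 = -4 + -8 = -12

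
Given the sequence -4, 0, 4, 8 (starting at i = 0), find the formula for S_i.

Check differences: 0 - -4 = 4
4 - 0 = 4
Common difference d = 4.
First term a = -4.
Formula: S_i = -4 + 4*i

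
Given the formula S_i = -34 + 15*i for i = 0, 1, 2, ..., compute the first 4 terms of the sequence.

This is an arithmetic sequence.
i=0: S_0 = -34 + 15*0 = -34
i=1: S_1 = -34 + 15*1 = -19
i=2: S_2 = -34 + 15*2 = -4
i=3: S_3 = -34 + 15*3 = 11
The first 4 terms are: [-34, -19, -4, 11]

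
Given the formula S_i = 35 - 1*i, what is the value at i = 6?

S_6 = 35 + -1*6 = 35 + -6 = 29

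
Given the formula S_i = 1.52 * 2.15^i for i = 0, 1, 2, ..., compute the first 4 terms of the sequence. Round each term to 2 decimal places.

This is a geometric sequence.
i=0: S_0 = 1.52 * 2.15^0 = 1.52
i=1: S_1 = 1.52 * 2.15^1 ≈ 3.27
i=2: S_2 = 1.52 * 2.15^2 ≈ 7.03
i=3: S_3 = 1.52 * 2.15^3 ≈ 15.11
The first 4 terms are: [1.52, 3.27, 7.03, 15.11]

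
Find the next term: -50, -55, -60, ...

Differences: -55 - -50 = -5
This is an arithmetic sequence with common difference d = -5.
Next term = -60 + -5 = -65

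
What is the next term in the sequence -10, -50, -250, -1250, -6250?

Ratios: -50 / -10 = 5.0
This is a geometric sequence with common ratio r = 5.
Next term = -6250 * 5 = -31250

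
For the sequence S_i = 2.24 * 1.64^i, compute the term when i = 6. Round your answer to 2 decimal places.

S_6 = 2.24 * 1.64^6 ≈ 2.24 * 19.4564 ≈ 43.58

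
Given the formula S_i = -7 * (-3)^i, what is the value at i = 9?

S_9 = -7 * (-3)^9 = -7 * -19683 = 137781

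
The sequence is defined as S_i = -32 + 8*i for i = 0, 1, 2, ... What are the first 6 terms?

This is an arithmetic sequence.
i=0: S_0 = -32 + 8*0 = -32
i=1: S_1 = -32 + 8*1 = -24
i=2: S_2 = -32 + 8*2 = -16
i=3: S_3 = -32 + 8*3 = -8
i=4: S_4 = -32 + 8*4 = 0
i=5: S_5 = -32 + 8*5 = 8
The first 6 terms are: [-32, -24, -16, -8, 0, 8]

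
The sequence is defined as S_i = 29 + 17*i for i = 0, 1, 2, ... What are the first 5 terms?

This is an arithmetic sequence.
i=0: S_0 = 29 + 17*0 = 29
i=1: S_1 = 29 + 17*1 = 46
i=2: S_2 = 29 + 17*2 = 63
i=3: S_3 = 29 + 17*3 = 80
i=4: S_4 = 29 + 17*4 = 97
The first 5 terms are: [29, 46, 63, 80, 97]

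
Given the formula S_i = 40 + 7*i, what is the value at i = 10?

S_10 = 40 + 7*10 = 40 + 70 = 110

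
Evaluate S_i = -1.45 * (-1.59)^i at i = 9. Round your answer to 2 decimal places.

S_9 = -1.45 * (-1.59)^9 ≈ -1.45 * -64.9492 ≈ 94.18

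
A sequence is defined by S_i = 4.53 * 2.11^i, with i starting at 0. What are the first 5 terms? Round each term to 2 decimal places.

This is a geometric sequence.
i=0: S_0 = 4.53 * 2.11^0 = 4.53
i=1: S_1 = 4.53 * 2.11^1 ≈ 9.56
i=2: S_2 = 4.53 * 2.11^2 ≈ 20.17
i=3: S_3 = 4.53 * 2.11^3 ≈ 42.55
i=4: S_4 = 4.53 * 2.11^4 ≈ 89.79
The first 5 terms are: [4.53, 9.56, 20.17, 42.55, 89.79]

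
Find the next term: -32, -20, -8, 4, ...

Differences: -20 - -32 = 12
This is an arithmetic sequence with common difference d = 12.
Next term = 4 + 12 = 16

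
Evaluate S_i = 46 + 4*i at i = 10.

S_10 = 46 + 4*10 = 46 + 40 = 86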